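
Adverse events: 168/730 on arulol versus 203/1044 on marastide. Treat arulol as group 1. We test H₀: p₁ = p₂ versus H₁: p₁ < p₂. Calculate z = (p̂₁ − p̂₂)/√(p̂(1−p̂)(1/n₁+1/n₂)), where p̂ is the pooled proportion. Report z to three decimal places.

z = 1.819

p̂₁ = 168/730 = 0.230137, p̂₂ = 203/1044 = 0.194444.
Pooled p̂ = (168+203)/(730+1044) = 371/1774 = 0.209132.
SE = √(0.165396 × 0.00232772) = 0.019621.
z = (0.230137 − 0.194444)/0.019621 = 0.035693/0.019621 = 1.819.
p-value = P(Z < 1.819) ≈ 0.9655.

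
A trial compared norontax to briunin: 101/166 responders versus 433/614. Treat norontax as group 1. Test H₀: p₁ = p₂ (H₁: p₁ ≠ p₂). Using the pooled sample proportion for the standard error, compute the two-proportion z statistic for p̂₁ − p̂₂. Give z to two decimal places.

z = -2.38

p̂₁ = 101/166 ≈ 0.6084, p̂₂ = 433/614 ≈ 0.7052.
Pooled p̂ = (101+433)/(166+614) = 534/780 = 0.6846.
SE = √(0.215917 × 0.00765276) = 0.0406.
z = (0.6084 − 0.7052)/0.0406 = -0.0968/0.0406 = -2.38.
p-value = 2·P(Z > 2.381) ≈ 0.0173.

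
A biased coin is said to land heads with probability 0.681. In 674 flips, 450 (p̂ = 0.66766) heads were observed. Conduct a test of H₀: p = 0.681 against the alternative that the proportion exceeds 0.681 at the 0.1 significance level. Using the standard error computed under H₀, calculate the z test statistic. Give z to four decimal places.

z = -0.7433

p̂ = 450/674 = 0.667656.
SE = √(p₀(1−p₀)/n) = √(0.21724/674) = 0.017953.
z = (0.667656 − 0.681)/0.017953 = -0.013344/0.017953 = -0.7433.
p-value = P(Z > -0.743) ≈ 0.7713, so at α = 0.1 we fail to reject H₀.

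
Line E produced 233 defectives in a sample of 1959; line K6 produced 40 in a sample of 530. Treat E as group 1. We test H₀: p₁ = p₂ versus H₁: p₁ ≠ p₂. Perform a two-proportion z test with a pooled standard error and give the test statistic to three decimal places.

p̂₁ = 233/1959 = 0.11894, p̂₂ = 40/530 = 0.07547.
Pooled p̂ = (233+40)/(1959+530) = 273/2489 = 0.10968.
SE = √(0.0976523 × 0.00239726) = 0.01530.
z = (0.11894 − 0.07547)/0.01530 = 0.04347/0.01530 = 2.841.
p-value = 2·P(Z > 2.841) ≈ 0.0045.

z = 2.841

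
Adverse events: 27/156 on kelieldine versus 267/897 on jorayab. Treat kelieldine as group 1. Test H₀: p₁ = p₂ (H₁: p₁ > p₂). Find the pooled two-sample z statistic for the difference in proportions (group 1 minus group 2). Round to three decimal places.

z = -3.201

p̂₁ = 27/156 = 0.17308, p̂₂ = 267/897 = 0.29766.
Pooled p̂ = (27+267)/(156+897) = 294/1053 = 0.27920.
SE = √(0.201248 × 0.00752508) = 0.03892.
z = (0.17308 − 0.29766)/0.03892 = -0.12458/0.03892 = -3.201.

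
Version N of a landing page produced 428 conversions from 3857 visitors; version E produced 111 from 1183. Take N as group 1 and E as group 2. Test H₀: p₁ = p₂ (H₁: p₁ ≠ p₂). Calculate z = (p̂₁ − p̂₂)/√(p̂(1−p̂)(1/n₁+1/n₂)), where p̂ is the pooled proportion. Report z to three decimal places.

z = 1.669

p̂₁ = 428/3857 ≈ 0.11097, p̂₂ = 111/1183 ≈ 0.09383.
Pooled p̂ = (428+111)/(3857+1183) = 539/5040 = 0.10694.
SE = √(p̂(1−p̂)(1/n₁+1/n₂)) = √(0.10694·0.89306·0.00110458) = √(0.000105495) = 0.01027.
z = (0.11097 − 0.09383)/0.01027 = 0.01714/0.01027 = 1.669.
Two-sided p-value ≈ 2·Φ(−1.669) = 0.0952.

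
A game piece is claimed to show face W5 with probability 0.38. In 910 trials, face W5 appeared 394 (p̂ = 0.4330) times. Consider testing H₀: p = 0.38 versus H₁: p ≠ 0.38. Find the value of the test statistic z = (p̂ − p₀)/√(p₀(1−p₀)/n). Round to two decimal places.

z = 3.29

p̂ = 394/910 ≈ 0.4330.
Standard error under H₀: √(0.38×0.62/910) = 0.0161.
z = (0.4330 − 0.38)/0.0161 = 0.0530/0.0161 = 3.29.
p-value = 2·P(Z > 3.292) ≈ 0.0010.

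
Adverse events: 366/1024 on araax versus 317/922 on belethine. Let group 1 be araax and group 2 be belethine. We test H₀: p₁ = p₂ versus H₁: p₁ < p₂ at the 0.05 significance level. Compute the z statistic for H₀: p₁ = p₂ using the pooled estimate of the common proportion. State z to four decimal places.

z = 0.6278

p̂₁ = 366/1024 = 0.357422, p̂₂ = 317/922 = 0.343818.
Pooled p̂ = (366+317)/(1024+922) = 683/1946 = 0.350976.
SE = √(0.227792 × 0.00206116) = 0.021668.
z = (0.357422 − 0.343818)/0.021668 = 0.013604/0.021668 = 0.6278.
p-value = P(Z < 0.628) ≈ 0.7349; since p > α = 0.05, fail to reject H₀.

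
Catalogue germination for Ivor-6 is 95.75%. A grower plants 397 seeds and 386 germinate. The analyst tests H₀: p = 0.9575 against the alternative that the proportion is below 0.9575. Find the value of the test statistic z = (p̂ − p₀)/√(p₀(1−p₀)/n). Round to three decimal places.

p̂ = 386/397 = 0.97229.
SE = √(p₀(1−p₀)/n) = √(0.040694/397) = 0.01012.
z = (0.97229 − 0.9575)/0.01012 = 0.01479/0.01012 = 1.461.

z = 1.461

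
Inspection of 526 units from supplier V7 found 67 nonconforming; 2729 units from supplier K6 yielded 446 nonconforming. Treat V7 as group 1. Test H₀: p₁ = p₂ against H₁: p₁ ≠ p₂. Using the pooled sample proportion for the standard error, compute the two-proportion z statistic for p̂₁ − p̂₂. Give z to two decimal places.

p̂₁ = 67/526 ≈ 0.12738, p̂₂ = 446/2729 ≈ 0.16343.
Pooled p̂ = (67+446)/(526+2729) = 513/3255 = 0.15760.
SE = √(p̂(1−p̂)(1/n₁+1/n₂)) = √(0.15760·0.84240·0.00226758) = √(0.000301054) = 0.01735.
z = (0.12738 − 0.16343)/0.01735 = -0.03605/0.01735 = -2.08.

z = -2.08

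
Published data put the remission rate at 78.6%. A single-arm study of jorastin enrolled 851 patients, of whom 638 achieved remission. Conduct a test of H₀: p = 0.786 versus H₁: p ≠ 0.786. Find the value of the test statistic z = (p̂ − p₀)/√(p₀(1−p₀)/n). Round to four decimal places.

z = -2.5815

p̂ = 638/851 ≈ 0.749706.
Standard error under H₀: √(0.786×0.214/851) = 0.014059.
z = (0.749706 − 0.786)/0.014059 = -0.036294/0.014059 = -2.5815.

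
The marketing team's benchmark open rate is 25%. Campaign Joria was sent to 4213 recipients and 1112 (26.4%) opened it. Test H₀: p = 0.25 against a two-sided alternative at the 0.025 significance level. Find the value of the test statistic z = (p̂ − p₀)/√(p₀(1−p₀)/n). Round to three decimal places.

p̂ = 1112/4213 = 0.26394.
SE = √(p₀(1−p₀)/n) = √(0.1875/4213) = 0.00667.
z = (0.26394 − 0.25)/0.00667 = 0.01394/0.00667 = 2.090.
Two-sided p-value ≈ 2·Φ(−2.090) = 0.0366; since p > α = 0.025, fail to reject H₀.

z = 2.090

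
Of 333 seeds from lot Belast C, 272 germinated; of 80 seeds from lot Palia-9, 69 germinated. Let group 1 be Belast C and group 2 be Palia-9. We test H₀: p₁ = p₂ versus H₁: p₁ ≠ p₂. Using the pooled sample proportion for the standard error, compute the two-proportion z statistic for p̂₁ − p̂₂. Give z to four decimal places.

p̂₁ = 272/333 ≈ 0.816817, p̂₂ = 69/80 ≈ 0.862500.
Pooled p̂ = (272+69)/(333+80) = 341/413 = 0.825666.
SE = √(0.143942 × 0.015503) = 0.047239.
z = (0.816817 − 0.862500)/0.047239 = -0.045683/0.047239 = -0.9671.
p-value = 2·P(Z > 0.967) ≈ 0.3335.

z = -0.9671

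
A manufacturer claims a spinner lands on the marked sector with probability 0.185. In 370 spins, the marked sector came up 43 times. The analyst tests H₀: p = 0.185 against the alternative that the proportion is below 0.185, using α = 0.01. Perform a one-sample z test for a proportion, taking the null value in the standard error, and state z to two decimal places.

p̂ = 43/370 = 0.1162.
Under H₀, SE = √(0.185·0.815/370) = √(0.0004075) = 0.0202.
z = (0.1162 − 0.185)/0.0202 = -0.0688/0.0202 = -3.41.
p-value = P(Z < -3.407) ≈ 0.0003. With α = 0.01, reject H₀.

z = -3.41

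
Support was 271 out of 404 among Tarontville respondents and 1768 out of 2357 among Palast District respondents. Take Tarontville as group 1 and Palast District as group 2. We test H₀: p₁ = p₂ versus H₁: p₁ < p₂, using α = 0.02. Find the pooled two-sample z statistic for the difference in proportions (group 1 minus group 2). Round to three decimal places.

p̂₁ = 271/404 ≈ 0.67079, p̂₂ = 1768/2357 ≈ 0.75011.
Pooled p̂ = (271+1768)/(404+2357) = 2039/2761 = 0.73850.
SE = √(p̂(1−p̂)(1/n₁+1/n₂)) = √(0.73850·0.26150·0.00289952) = √(0.000559947) = 0.02366.
z = (0.67079 − 0.75011)/0.02366 = -0.07932/0.02366 = -3.352.
p-value = P(Z < -3.352) ≈ 0.0004, so at α = 0.02 we reject H₀.

z = -3.352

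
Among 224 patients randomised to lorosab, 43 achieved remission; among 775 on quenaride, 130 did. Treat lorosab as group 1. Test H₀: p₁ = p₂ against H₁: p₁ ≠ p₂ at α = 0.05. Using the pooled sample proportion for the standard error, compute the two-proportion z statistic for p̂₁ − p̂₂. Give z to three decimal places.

p̂₁ = 43/224 = 0.19196, p̂₂ = 130/775 = 0.16774.
Pooled p̂ = (43+130)/(224+775) = 173/999 = 0.17317.
SE = √(0.143184 × 0.00575461) = 0.02870.
z = (0.19196 − 0.16774)/0.02870 = 0.02422/0.02870 = 0.844.
Two-sided p-value ≈ 2·Φ(−0.844) = 0.3988. With α = 0.05, fail to reject H₀.

z = 0.844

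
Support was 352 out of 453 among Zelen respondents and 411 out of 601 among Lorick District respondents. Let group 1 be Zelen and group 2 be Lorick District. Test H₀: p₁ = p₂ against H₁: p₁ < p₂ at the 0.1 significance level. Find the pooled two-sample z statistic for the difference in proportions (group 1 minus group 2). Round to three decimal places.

z = 3.350

p̂₁ = 352/453 ≈ 0.777042, p̂₂ = 411/601 ≈ 0.683860.
Pooled p̂ = (352+411)/(453+601) = 763/1054 = 0.723909.
SE = √(p̂(1−p̂)(1/n₁+1/n₂)) = √(0.723909·0.276091·0.0038714) = √(0.000773756) = 0.027816.
z = (0.777042 − 0.683860)/0.027816 = 0.093182/0.027816 = 3.350.
p-value = P(Z < 3.350) ≈ 0.9996. With α = 0.1, fail to reject H₀.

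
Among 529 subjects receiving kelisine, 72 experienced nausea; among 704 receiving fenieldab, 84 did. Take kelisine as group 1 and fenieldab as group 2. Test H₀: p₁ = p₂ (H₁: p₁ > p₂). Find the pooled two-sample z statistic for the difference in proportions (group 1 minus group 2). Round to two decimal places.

p̂₁ = 72/529 ≈ 0.1361, p̂₂ = 84/704 ≈ 0.1193.
Pooled p̂ = (72+84)/(529+704) = 156/1233 = 0.1265.
SE = √(p̂(1−p̂)(1/n₁+1/n₂)) = √(0.1265·0.8735·0.00331081) = √(0.000365889) = 0.0191.
z = (0.1361 − 0.1193)/0.0191 = 0.0168/0.0191 = 0.88.
p-value = P(Z > 0.878) ≈ 0.1901.

z = 0.88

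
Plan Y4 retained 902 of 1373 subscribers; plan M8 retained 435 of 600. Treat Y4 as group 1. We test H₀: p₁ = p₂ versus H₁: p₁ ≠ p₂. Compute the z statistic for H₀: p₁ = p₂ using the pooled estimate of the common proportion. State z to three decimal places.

z = -2.975

p̂₁ = 902/1373 = 0.65696, p̂₂ = 435/600 = 0.72500.
Pooled p̂ = (902+435)/(1373+600) = 1337/1973 = 0.67765.
SE = √(p̂(1−p̂)(1/n₁+1/n₂)) = √(0.67765·0.32235·0.002395) = √(0.000523166) = 0.02287.
z = (0.65696 − 0.72500)/0.02287 = -0.06804/0.02287 = -2.975.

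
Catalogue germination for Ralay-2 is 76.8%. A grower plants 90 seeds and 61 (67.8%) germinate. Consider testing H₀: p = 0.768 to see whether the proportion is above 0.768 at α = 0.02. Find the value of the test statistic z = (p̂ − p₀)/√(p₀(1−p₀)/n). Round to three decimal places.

z = -2.028

p̂ = 61/90 ≈ 0.67778.
SE = √(p₀(1−p₀)/n) = √(0.17818/90) = 0.04449.
z = (0.67778 − 0.768)/0.04449 = -0.09022/0.04449 = -2.028.
p-value = P(Z > -2.028) ≈ 0.9787; since p > α = 0.02, fail to reject H₀.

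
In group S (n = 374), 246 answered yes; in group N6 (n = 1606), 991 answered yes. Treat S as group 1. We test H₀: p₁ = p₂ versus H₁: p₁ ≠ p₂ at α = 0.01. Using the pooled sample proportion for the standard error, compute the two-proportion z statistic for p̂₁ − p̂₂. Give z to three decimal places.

p̂₁ = 246/374 = 0.65775, p̂₂ = 991/1606 = 0.61706.
Pooled p̂ = (246+991)/(374+1606) = 1237/1980 = 0.62475.
SE = √(0.234438 × 0.00329646) = 0.02780.
z = (0.65775 − 0.61706)/0.02780 = 0.04069/0.02780 = 1.464.
Two-sided p-value ≈ 2·Φ(−1.464) = 0.1432; since p > α = 0.01, fail to reject H₀.

z = 1.464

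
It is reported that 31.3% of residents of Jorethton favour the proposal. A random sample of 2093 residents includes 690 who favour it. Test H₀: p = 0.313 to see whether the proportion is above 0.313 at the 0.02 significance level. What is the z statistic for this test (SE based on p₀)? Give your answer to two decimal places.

p̂ = 690/2093 ≈ 0.32967.
SE = √(p₀(1−p₀)/n) = √(0.21503/2093) = 0.01014.
z = (0.32967 − 0.313)/0.01014 = 0.01667/0.01014 = 1.64.
p-value = P(Z > 1.645) ≈ 0.0500, so at α = 0.02 we fail to reject H₀.

z = 1.64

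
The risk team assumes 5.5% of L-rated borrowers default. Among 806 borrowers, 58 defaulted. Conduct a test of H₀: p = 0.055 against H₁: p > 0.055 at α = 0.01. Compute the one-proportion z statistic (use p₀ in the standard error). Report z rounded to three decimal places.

z = 2.112

p̂ = 58/806 ≈ 0.07196.
Under H₀, SE = √(0.055·0.945/806) = √(6.44851e-05) = 0.00803.
z = (0.07196 − 0.055)/0.00803 = 0.01696/0.00803 = 2.112.
p-value = P(Z > 2.112) ≈ 0.0173, so at α = 0.01 we fail to reject H₀.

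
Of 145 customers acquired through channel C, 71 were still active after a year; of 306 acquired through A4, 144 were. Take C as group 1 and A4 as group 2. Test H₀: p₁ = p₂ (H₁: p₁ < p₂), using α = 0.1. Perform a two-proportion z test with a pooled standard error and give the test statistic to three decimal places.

z = 0.379

p̂₁ = 71/145 ≈ 0.48966, p̂₂ = 144/306 ≈ 0.47059.
Pooled p̂ = (71+144)/(145+306) = 215/451 = 0.47672.
SE = √(0.249458 × 0.0101645) = 0.05035.
z = (0.48966 − 0.47059)/0.05035 = 0.01907/0.05035 = 0.379.
p-value = P(Z < 0.379) ≈ 0.6475; since p > α = 0.1, fail to reject H₀.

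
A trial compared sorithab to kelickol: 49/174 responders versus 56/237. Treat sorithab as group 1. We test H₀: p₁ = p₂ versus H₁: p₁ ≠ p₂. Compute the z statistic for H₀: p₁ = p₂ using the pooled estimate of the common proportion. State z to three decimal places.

p̂₁ = 49/174 = 0.28161, p̂₂ = 56/237 = 0.23629.
Pooled p̂ = (49+56)/(174+237) = 105/411 = 0.25547.
SE = √(p̂(1−p̂)(1/n₁+1/n₂)) = √(0.25547·0.74453·0.00996654) = √(0.00189571) = 0.04354.
z = (0.28161 − 0.23629)/0.04354 = 0.04532/0.04354 = 1.041.

z = 1.041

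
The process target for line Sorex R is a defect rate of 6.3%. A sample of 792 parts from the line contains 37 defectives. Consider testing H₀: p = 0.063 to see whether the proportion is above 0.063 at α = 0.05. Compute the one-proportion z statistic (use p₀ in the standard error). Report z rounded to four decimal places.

p̂ = 37/792 = 0.0467172.
Standard error under H₀: √(0.063×0.937/792) = 0.0086333.
z = (0.0467172 − 0.063)/0.0086333 = -0.0162828/0.0086333 = -1.8860.
p-value = P(Z > -1.886) ≈ 0.9704, so at α = 0.05 we fail to reject H₀.

z = -1.8860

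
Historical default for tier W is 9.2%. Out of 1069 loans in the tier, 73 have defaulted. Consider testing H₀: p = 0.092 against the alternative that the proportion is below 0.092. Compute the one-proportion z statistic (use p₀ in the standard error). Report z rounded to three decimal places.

p̂ = 73/1069 ≈ 0.06829.
Under H₀, SE = √(0.092·0.908/1069) = √(7.81441e-05) = 0.00884.
z = (0.06829 − 0.092)/0.00884 = -0.02371/0.00884 = -2.682.
p-value = P(Z < -2.682) ≈ 0.0037.

z = -2.682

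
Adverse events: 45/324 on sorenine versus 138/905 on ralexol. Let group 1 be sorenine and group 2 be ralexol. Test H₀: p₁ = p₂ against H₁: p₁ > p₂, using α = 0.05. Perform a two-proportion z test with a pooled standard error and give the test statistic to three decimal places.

z = -0.590

p̂₁ = 45/324 ≈ 0.13889, p̂₂ = 138/905 ≈ 0.15249.
Pooled p̂ = (45+138)/(324+905) = 183/1229 = 0.14890.
SE = √(0.12673 × 0.00419139) = 0.02305.
z = (0.13889 − 0.15249)/0.02305 = -0.01360/0.02305 = -0.590.
p-value = P(Z > -0.590) ≈ 0.7224, so at α = 0.05 we fail to reject H₀.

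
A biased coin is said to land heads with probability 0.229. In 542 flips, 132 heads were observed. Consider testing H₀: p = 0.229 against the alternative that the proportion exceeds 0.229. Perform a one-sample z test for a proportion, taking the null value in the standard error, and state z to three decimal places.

p̂ = 132/542 ≈ 0.24354.
Standard error under H₀: √(0.229×0.771/542) = 0.01805.
z = (0.24354 − 0.229)/0.01805 = 0.01454/0.01805 = 0.806.

z = 0.806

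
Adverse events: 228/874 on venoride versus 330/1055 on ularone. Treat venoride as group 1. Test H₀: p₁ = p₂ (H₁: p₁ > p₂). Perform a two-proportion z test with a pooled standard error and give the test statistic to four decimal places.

p̂₁ = 228/874 = 0.260870, p̂₂ = 330/1055 = 0.312796.
Pooled p̂ = (228+330)/(874+1055) = 558/1929 = 0.289269.
SE = √(p̂(1−p̂)(1/n₁+1/n₂)) = √(0.289269·0.710731·0.00209203) = √(0.000430106) = 0.020739.
z = (0.260870 − 0.312796)/0.020739 = -0.051926/0.020739 = -2.5038.

z = -2.5038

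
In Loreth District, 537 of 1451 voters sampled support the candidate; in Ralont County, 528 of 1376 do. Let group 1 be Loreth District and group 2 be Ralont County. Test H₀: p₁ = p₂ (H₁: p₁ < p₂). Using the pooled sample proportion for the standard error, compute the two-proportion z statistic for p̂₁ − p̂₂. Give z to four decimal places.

z = -0.7476

p̂₁ = 537/1451 ≈ 0.370090, p̂₂ = 528/1376 ≈ 0.383721.
Pooled p̂ = (537+528)/(1451+1376) = 1065/2827 = 0.376724.
SE = √(0.234803 × 0.00141592) = 0.018234.
z = (0.370090 − 0.383721)/0.018234 = -0.013631/0.018234 = -0.7476.
p-value = P(Z < -0.748) ≈ 0.2274.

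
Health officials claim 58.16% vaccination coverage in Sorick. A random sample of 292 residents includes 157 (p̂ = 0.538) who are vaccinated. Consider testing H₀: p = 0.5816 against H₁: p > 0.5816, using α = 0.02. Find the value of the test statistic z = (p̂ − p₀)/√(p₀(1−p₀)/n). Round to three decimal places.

z = -1.522

p̂ = 157/292 = 0.53767.
Standard error under H₀: √(0.5816×0.4184/292) = 0.02887.
z = (0.53767 − 0.5816)/0.02887 = -0.04393/0.02887 = -1.522.
p-value = P(Z > -1.522) ≈ 0.9360. With α = 0.02, fail to reject H₀.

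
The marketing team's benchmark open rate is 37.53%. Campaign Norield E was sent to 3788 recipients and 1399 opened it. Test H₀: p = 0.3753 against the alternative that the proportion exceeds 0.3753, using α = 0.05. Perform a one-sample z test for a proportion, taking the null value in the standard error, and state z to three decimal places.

p̂ = 1399/3788 = 0.36932.
Under H₀, SE = √(0.3753·0.6247/3788) = √(6.18928e-05) = 0.00787.
z = (0.36932 − 0.3753)/0.00787 = -0.00598/0.00787 = -0.760.
p-value = P(Z > -0.760) ≈ 0.7762; since p > α = 0.05, fail to reject H₀.

z = -0.760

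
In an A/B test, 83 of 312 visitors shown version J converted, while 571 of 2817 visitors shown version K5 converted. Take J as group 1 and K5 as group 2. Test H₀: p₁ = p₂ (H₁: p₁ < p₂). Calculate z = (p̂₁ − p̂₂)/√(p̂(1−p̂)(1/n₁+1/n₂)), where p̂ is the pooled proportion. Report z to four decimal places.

p̂₁ = 83/312 = 0.266026, p̂₂ = 571/2817 = 0.202698.
Pooled p̂ = (83+571)/(312+2817) = 654/3129 = 0.209012.
SE = √(p̂(1−p̂)(1/n₁+1/n₂)) = √(0.209012·0.790988·0.00356012) = √(0.000588581) = 0.024261.
z = (0.266026 − 0.202698)/0.024261 = 0.063328/0.024261 = 2.6103.

z = 2.6103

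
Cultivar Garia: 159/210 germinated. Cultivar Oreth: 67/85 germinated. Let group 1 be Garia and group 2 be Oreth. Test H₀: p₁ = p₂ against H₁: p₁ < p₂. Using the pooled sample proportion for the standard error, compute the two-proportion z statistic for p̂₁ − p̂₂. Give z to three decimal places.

p̂₁ = 159/210 = 0.75714, p̂₂ = 67/85 = 0.78824.
Pooled p̂ = (159+67)/(210+85) = 226/295 = 0.76610.
SE = √(p̂(1−p̂)(1/n₁+1/n₂)) = √(0.76610·0.23390·0.0165266) = √(0.0029614) = 0.05442.
z = (0.75714 − 0.78824)/0.05442 = -0.03110/0.05442 = -0.571.

z = -0.571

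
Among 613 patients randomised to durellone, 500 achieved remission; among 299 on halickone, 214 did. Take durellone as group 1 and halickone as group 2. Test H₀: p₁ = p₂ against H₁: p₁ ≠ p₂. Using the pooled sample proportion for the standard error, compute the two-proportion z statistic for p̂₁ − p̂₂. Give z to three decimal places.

p̂₁ = 500/613 = 0.81566, p̂₂ = 214/299 = 0.71572.
Pooled p̂ = (500+214)/(613+299) = 714/912 = 0.78289.
SE = √(p̂(1−p̂)(1/n₁+1/n₂)) = √(0.78289·0.21711·0.0049758) = √(0.00084574) = 0.02908.
z = (0.81566 − 0.71572)/0.02908 = 0.09994/0.02908 = 3.437.

z = 3.437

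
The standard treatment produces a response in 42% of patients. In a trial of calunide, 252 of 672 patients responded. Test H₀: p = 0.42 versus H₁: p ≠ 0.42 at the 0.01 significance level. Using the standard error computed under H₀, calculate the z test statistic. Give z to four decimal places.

p̂ = 252/672 ≈ 0.3750000.
Under H₀, SE = √(0.42·0.58/672) = √(0.0003625) = 0.0190394.
z = (0.3750000 − 0.42)/0.0190394 = -0.0450000/0.0190394 = -2.3635.
p-value = 2·P(Z > 2.364) ≈ 0.0181; since p > α = 0.01, fail to reject H₀.

z = -2.3635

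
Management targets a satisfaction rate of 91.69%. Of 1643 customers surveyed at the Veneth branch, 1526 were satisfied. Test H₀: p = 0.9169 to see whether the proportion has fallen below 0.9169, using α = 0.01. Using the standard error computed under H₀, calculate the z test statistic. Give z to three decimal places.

p̂ = 1526/1643 ≈ 0.92879.
Standard error under H₀: √(0.9169×0.0831/1643) = 0.00681.
z = (0.92879 − 0.9169)/0.00681 = 0.01189/0.00681 = 1.746.
p-value = P(Z < 1.746) ≈ 0.9596; since p > α = 0.01, fail to reject H₀.

z = 1.746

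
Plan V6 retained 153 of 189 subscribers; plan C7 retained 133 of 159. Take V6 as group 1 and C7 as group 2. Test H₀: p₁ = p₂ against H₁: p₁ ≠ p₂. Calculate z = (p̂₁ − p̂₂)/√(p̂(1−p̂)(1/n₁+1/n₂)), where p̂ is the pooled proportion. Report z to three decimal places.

z = -0.655

p̂₁ = 153/189 ≈ 0.80952, p̂₂ = 133/159 ≈ 0.83648.
Pooled p̂ = (153+133)/(189+159) = 286/348 = 0.82184.
SE = √(0.14642 × 0.0115803) = 0.04118.
z = (0.80952 − 0.83648)/0.04118 = -0.02696/0.04118 = -0.655.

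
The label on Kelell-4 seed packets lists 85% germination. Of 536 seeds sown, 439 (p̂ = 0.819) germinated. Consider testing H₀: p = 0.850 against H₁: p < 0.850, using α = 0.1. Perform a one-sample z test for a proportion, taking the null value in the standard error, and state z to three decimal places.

z = -2.008

p̂ = 439/536 ≈ 0.81903.
Under H₀, SE = √(0.85·0.15/536) = √(0.000237873) = 0.01542.
z = (0.81903 − 0.85)/0.01542 = -0.03097/0.01542 = -2.008.
p-value = P(Z < -2.008) ≈ 0.0223; since p < α = 0.1, reject H₀.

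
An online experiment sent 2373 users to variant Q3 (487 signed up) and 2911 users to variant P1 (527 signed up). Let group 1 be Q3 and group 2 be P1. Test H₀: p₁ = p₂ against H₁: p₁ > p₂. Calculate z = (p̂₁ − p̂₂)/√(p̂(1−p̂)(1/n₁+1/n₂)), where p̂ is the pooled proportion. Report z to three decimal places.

z = 2.221

p̂₁ = 487/2373 ≈ 0.20523, p̂₂ = 527/2911 ≈ 0.18104.
Pooled p̂ = (487+527)/(2373+2911) = 1014/5284 = 0.19190.
SE = √(p̂(1−p̂)(1/n₁+1/n₂)) = √(0.19190·0.80810·0.000764932) = √(0.000118621) = 0.01089.
z = (0.20523 − 0.18104)/0.01089 = 0.02419/0.01089 = 2.221.
p-value = P(Z > 2.221) ≈ 0.0132.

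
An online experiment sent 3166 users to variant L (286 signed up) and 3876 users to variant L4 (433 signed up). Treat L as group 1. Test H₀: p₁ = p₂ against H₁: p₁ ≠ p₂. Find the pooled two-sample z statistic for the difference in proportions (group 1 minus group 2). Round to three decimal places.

p̂₁ = 286/3166 = 0.090335, p̂₂ = 433/3876 = 0.111713.
Pooled p̂ = (286+433)/(3166+3876) = 719/7042 = 0.102102.
SE = √(0.0916769 × 0.000573854) = 0.007253.
z = (0.090335 − 0.111713)/0.007253 = -0.021378/0.007253 = -2.947.

z = -2.947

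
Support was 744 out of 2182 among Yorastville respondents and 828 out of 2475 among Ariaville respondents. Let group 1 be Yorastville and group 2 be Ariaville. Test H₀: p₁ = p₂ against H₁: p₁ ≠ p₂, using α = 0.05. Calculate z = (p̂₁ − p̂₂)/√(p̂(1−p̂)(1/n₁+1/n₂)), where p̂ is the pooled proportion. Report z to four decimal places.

p̂₁ = 744/2182 ≈ 0.340972, p̂₂ = 828/2475 ≈ 0.334545.
Pooled p̂ = (744+828)/(2182+2475) = 1572/4657 = 0.337556.
SE = √(p̂(1−p̂)(1/n₁+1/n₂)) = √(0.337556·0.662444·0.000862336) = √(0.000192829) = 0.013886.
z = (0.340972 − 0.334545)/0.013886 = 0.006427/0.013886 = 0.4628.
p-value = 2·P(Z > 0.463) ≈ 0.6435. With α = 0.05, fail to reject H₀.

z = 0.4628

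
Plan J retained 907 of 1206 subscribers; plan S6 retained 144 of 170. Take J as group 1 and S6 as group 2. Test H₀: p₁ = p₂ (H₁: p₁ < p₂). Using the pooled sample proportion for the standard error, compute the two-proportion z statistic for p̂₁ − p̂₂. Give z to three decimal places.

p̂₁ = 907/1206 ≈ 0.75207, p̂₂ = 144/170 ≈ 0.84706.
Pooled p̂ = (907+144)/(1206+170) = 1051/1376 = 0.76381.
SE = √(0.180405 × 0.00671154) = 0.03480.
z = (0.75207 − 0.84706)/0.03480 = -0.09499/0.03480 = -2.730.
p-value = P(Z < -2.730) ≈ 0.0032.

z = -2.730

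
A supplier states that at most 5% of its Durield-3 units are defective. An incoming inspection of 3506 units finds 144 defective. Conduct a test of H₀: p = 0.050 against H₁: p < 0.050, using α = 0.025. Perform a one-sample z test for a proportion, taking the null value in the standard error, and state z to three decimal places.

z = -2.425

p̂ = 144/3506 = 0.041072.
Standard error under H₀: √(0.05×0.95/3506) = 0.003681.
z = (0.041072 − 0.05)/0.003681 = -0.008928/0.003681 = -2.425.
p-value = P(Z < -2.425) ≈ 0.0076; since p < α = 0.025, reject H₀.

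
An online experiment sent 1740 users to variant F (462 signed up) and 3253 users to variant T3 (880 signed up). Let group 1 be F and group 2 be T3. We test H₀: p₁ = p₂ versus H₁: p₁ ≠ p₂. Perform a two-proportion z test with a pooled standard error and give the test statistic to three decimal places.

z = -0.380

p̂₁ = 462/1740 ≈ 0.26552, p̂₂ = 880/3253 ≈ 0.27052.
Pooled p̂ = (462+880)/(1740+3253) = 1342/4993 = 0.26878.
SE = √(p̂(1−p̂)(1/n₁+1/n₂)) = √(0.26878·0.73122·0.000882121) = √(0.000173368) = 0.01317.
z = (0.26552 − 0.27052)/0.01317 = -0.00500/0.01317 = -0.380.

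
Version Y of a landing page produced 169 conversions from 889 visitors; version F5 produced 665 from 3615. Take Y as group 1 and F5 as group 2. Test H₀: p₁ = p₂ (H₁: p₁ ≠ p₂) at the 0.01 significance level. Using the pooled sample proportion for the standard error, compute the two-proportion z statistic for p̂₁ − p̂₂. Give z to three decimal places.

z = 0.423

p̂₁ = 169/889 ≈ 0.190101, p̂₂ = 665/3615 ≈ 0.183956.
Pooled p̂ = (169+665)/(889+3615) = 834/4504 = 0.185169.
SE = √(0.150881 × 0.00140148) = 0.014542.
z = (0.190101 − 0.183956)/0.014542 = 0.006145/0.014542 = 0.423.
p-value = 2·P(Z > 0.423) ≈ 0.6726; since p > α = 0.01, fail to reject H₀.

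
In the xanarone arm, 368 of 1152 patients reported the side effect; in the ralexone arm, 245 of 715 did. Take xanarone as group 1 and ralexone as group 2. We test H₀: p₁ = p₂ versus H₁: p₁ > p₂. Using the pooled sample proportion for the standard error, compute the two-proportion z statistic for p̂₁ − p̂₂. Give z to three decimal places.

p̂₁ = 368/1152 = 0.31944, p̂₂ = 245/715 = 0.34266.
Pooled p̂ = (368+245)/(1152+715) = 613/1867 = 0.32833.
SE = √(0.220531 × 0.00226666) = 0.02236.
z = (0.31944 − 0.34266)/0.02236 = -0.02322/0.02236 = -1.038.
p-value = P(Z > -1.038) ≈ 0.8504.

z = -1.038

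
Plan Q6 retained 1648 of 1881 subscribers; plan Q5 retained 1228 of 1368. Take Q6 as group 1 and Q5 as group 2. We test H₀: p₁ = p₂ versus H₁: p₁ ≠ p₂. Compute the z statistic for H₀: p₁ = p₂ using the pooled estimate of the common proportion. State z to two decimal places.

p̂₁ = 1648/1881 ≈ 0.87613, p̂₂ = 1228/1368 ≈ 0.89766.
Pooled p̂ = (1648+1228)/(1881+1368) = 2876/3249 = 0.88520.
SE = √(p̂(1−p̂)(1/n₁+1/n₂)) = √(0.88520·0.11480·0.00126263) = √(0.000128314) = 0.01133.
z = (0.87613 − 0.89766)/0.01133 = -0.02153/0.01133 = -1.90.
Two-sided p-value ≈ 2·Φ(−1.901) = 0.0573.

z = -1.90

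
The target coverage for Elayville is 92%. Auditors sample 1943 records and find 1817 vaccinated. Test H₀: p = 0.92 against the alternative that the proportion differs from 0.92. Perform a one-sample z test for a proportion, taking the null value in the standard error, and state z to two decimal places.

p̂ = 1817/1943 = 0.93515.
Standard error under H₀: √(0.92×0.08/1943) = 0.00615.
z = (0.93515 − 0.92)/0.00615 = 0.01515/0.00615 = 2.46.

z = 2.46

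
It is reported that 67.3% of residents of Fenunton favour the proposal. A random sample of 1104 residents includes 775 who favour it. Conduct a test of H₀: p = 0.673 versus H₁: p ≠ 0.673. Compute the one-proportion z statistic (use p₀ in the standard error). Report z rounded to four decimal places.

p̂ = 775/1104 = 0.701993.
Standard error under H₀: √(0.673×0.327/1104) = 0.014119.
z = (0.701993 − 0.673)/0.014119 = 0.028993/0.014119 = 2.0535.
Two-sided p-value ≈ 2·Φ(−2.053) = 0.0400.

z = 2.0535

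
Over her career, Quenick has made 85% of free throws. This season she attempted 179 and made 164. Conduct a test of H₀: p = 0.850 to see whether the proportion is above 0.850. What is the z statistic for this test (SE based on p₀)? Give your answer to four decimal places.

z = 2.4805

p̂ = 164/179 ≈ 0.916201.
SE = √(p₀(1−p₀)/n) = √(0.1275/179) = 0.026689.
z = (0.916201 − 0.85)/0.026689 = 0.066201/0.026689 = 2.4805.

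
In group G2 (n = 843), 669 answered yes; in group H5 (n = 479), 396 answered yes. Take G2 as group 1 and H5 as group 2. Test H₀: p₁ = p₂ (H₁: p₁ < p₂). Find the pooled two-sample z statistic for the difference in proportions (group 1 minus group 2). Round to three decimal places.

p̂₁ = 669/843 ≈ 0.79359, p̂₂ = 396/479 ≈ 0.82672.
Pooled p̂ = (669+396)/(843+479) = 1065/1322 = 0.80560.
SE = √(p̂(1−p̂)(1/n₁+1/n₂)) = √(0.80560·0.19440·0.00327392) = √(0.000512729) = 0.02264.
z = (0.79359 − 0.82672)/0.02264 = -0.03313/0.02264 = -1.463.

z = -1.463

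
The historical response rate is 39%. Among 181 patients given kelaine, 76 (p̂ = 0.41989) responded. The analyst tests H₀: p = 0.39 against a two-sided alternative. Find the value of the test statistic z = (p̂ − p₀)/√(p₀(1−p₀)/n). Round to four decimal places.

z = 0.8244

p̂ = 76/181 ≈ 0.4198895.
SE = √(p₀(1−p₀)/n) = √(0.2379/181) = 0.0362542.
z = (0.4198895 − 0.39)/0.0362542 = 0.0298895/0.0362542 = 0.8244.
p-value = 2·P(Z > 0.824) ≈ 0.4097.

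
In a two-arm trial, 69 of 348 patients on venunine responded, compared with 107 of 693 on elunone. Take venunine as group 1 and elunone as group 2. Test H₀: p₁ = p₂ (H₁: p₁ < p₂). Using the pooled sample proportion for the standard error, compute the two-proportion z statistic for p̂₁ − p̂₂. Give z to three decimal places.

z = 1.782

p̂₁ = 69/348 ≈ 0.19828, p̂₂ = 107/693 ≈ 0.15440.
Pooled p̂ = (69+107)/(348+693) = 176/1041 = 0.16907.
SE = √(p̂(1−p̂)(1/n₁+1/n₂)) = √(0.16907·0.83093·0.00431656) = √(0.000606409) = 0.02463.
z = (0.19828 − 0.15440)/0.02463 = 0.04388/0.02463 = 1.782.
p-value = P(Z < 1.782) ≈ 0.9626.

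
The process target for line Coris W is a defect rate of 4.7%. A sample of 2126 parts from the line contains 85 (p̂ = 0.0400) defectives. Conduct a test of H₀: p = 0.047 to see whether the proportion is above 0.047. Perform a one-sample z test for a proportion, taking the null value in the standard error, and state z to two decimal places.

z = -1.53

p̂ = 85/2126 = 0.03998.
Standard error under H₀: √(0.047×0.953/2126) = 0.00459.
z = (0.03998 − 0.047)/0.00459 = -0.00702/0.00459 = -1.53.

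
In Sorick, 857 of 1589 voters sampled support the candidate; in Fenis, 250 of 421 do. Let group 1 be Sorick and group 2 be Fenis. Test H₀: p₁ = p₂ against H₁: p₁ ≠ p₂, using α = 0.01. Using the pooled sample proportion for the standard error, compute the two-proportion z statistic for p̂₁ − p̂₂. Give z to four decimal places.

p̂₁ = 857/1589 = 0.539333, p̂₂ = 250/421 = 0.593824.
Pooled p̂ = (857+250)/(1589+421) = 1107/2010 = 0.550746.
SE = √(p̂(1−p̂)(1/n₁+1/n₂)) = √(0.550746·0.449254·0.00300462) = √(0.000743418) = 0.027266.
z = (0.539333 − 0.593824)/0.027266 = -0.054491/0.027266 = -1.9985.
Two-sided p-value ≈ 2·Φ(−1.999) = 0.0457. With α = 0.01, fail to reject H₀.

z = -1.9985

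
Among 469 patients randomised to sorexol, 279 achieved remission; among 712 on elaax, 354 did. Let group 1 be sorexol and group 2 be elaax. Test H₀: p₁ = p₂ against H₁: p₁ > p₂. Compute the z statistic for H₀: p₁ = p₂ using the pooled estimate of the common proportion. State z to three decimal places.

p̂₁ = 279/469 = 0.59488, p̂₂ = 354/712 = 0.49719.
Pooled p̂ = (279+354)/(469+712) = 633/1181 = 0.53599.
SE = √(p̂(1−p̂)(1/n₁+1/n₂)) = √(0.53599·0.46401·0.00353669) = √(0.000879593) = 0.02966.
z = (0.59488 − 0.49719)/0.02966 = 0.09769/0.02966 = 3.294.
p-value = P(Z > 3.294) ≈ 0.0005.

z = 3.294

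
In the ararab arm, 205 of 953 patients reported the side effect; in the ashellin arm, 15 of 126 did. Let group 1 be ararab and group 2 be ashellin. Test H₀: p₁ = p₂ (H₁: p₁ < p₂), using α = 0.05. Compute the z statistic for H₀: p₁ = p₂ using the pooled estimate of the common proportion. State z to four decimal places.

z = 2.5153

p̂₁ = 205/953 ≈ 0.215110, p̂₂ = 15/126 ≈ 0.119048.
Pooled p̂ = (205+15)/(953+126) = 220/1079 = 0.203892.
SE = √(p̂(1−p̂)(1/n₁+1/n₂)) = √(0.203892·0.796108·0.00898583) = √(0.00145858) = 0.038191.
z = (0.215110 − 0.119048)/0.038191 = 0.096062/0.038191 = 2.5153.
p-value = P(Z < 2.515) ≈ 0.9941. With α = 0.05, fail to reject H₀.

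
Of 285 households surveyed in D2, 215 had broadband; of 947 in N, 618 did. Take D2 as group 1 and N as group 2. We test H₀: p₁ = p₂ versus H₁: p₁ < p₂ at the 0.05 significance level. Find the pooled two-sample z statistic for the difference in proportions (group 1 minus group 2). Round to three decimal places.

z = 3.220

p̂₁ = 215/285 = 0.754386, p̂₂ = 618/947 = 0.652587.
Pooled p̂ = (215+618)/(285+947) = 833/1232 = 0.676136.
SE = √(0.218976 × 0.00456474) = 0.031616.
z = (0.754386 − 0.652587)/0.031616 = 0.101799/0.031616 = 3.220.
p-value = P(Z < 3.220) ≈ 0.9994, so at α = 0.05 we fail to reject H₀.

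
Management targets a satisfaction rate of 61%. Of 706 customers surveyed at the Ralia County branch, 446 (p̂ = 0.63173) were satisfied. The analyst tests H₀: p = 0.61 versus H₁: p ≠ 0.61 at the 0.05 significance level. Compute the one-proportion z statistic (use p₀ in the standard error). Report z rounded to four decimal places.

z = 1.1837

p̂ = 446/706 ≈ 0.6317280.
Under H₀, SE = √(0.61·0.39/706) = √(0.000336969) = 0.0183567.
z = (0.6317280 − 0.61)/0.0183567 = 0.0217280/0.0183567 = 1.1837.
p-value = 2·P(Z > 1.184) ≈ 0.2365, so at α = 0.05 we fail to reject H₀.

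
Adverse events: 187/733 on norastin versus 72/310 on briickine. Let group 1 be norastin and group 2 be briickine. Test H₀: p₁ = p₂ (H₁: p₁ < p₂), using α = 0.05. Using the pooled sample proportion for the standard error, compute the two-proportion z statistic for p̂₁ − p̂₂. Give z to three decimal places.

p̂₁ = 187/733 ≈ 0.25512, p̂₂ = 72/310 ≈ 0.23226.
Pooled p̂ = (187+72)/(733+310) = 259/1043 = 0.24832.
SE = √(0.186658 × 0.00459006) = 0.02927.
z = (0.25512 − 0.23226)/0.02927 = 0.02286/0.02927 = 0.781.
p-value = P(Z < 0.781) ≈ 0.7826, so at α = 0.05 we fail to reject H₀.

z = 0.781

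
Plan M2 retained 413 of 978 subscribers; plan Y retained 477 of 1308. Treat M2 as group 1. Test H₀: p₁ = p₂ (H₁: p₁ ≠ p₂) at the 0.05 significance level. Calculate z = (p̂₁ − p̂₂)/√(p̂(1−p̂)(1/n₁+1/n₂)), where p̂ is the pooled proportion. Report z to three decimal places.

p̂₁ = 413/978 ≈ 0.42229, p̂₂ = 477/1308 ≈ 0.36468.
Pooled p̂ = (413+477)/(978+1308) = 890/2286 = 0.38933.
SE = √(p̂(1−p̂)(1/n₁+1/n₂)) = √(0.38933·0.61067·0.00178702) = √(0.000424867) = 0.02061.
z = (0.42229 − 0.36468)/0.02061 = 0.05761/0.02061 = 2.795.
p-value = 2·P(Z > 2.795) ≈ 0.0052, so at α = 0.05 we reject H₀.

z = 2.795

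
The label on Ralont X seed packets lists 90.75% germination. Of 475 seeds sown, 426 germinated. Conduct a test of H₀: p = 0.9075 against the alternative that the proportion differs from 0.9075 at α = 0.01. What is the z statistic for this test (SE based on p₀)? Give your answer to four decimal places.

p̂ = 426/475 ≈ 0.896842.
SE = √(p₀(1−p₀)/n) = √(0.083944/475) = 0.013294.
z = (0.896842 − 0.9075)/0.013294 = -0.010658/0.013294 = -0.8017.
p-value = 2·P(Z > 0.802) ≈ 0.4227; since p > α = 0.01, fail to reject H₀.

z = -0.8017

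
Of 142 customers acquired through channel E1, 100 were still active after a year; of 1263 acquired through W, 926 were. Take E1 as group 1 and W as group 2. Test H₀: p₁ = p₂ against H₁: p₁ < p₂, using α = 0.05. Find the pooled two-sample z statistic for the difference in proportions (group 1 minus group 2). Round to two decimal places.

p̂₁ = 100/142 ≈ 0.7042, p̂₂ = 926/1263 ≈ 0.7332.
Pooled p̂ = (100+926)/(142+1263) = 1026/1405 = 0.7302.
SE = √(0.196985 × 0.00783402) = 0.0393.
z = (0.7042 − 0.7332)/0.0393 = -0.0290/0.0393 = -0.74.
p-value = P(Z < -0.737) ≈ 0.2306. With α = 0.05, fail to reject H₀.

z = -0.74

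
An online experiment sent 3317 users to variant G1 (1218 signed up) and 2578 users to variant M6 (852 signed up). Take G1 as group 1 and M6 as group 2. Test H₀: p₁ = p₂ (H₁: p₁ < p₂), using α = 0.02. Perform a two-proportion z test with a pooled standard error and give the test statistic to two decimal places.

z = 2.93

p̂₁ = 1218/3317 ≈ 0.36720, p̂₂ = 852/2578 ≈ 0.33049.
Pooled p̂ = (1218+852)/(3317+2578) = 2070/5895 = 0.35115.
SE = √(0.227842 × 0.000689375) = 0.01253.
z = (0.36720 − 0.33049)/0.01253 = 0.03671/0.01253 = 2.93.
p-value = P(Z < 2.929) ≈ 0.9983. With α = 0.02, fail to reject H₀.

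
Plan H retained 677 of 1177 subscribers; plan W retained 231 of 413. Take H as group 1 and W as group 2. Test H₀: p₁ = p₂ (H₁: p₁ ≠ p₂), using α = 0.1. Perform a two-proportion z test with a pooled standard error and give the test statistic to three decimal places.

p̂₁ = 677/1177 = 0.57519, p̂₂ = 231/413 = 0.55932.
Pooled p̂ = (677+231)/(1177+413) = 908/1590 = 0.57107.
SE = √(0.244949 × 0.00327093) = 0.02831.
z = (0.57519 − 0.55932)/0.02831 = 0.01587/0.02831 = 0.561.
Two-sided p-value ≈ 2·Φ(−0.561) = 0.5750; since p > α = 0.1, fail to reject H₀.

z = 0.561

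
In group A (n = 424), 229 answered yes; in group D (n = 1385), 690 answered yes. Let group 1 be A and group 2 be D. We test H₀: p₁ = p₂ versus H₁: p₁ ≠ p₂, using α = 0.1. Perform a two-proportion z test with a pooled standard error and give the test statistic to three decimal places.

z = 1.510

p̂₁ = 229/424 = 0.54009, p̂₂ = 690/1385 = 0.49819.
Pooled p̂ = (229+690)/(424+1385) = 919/1809 = 0.50802.
SE = √(0.249936 × 0.00308051) = 0.02775.
z = (0.54009 − 0.49819)/0.02775 = 0.04190/0.02775 = 1.510.
Two-sided p-value ≈ 2·Φ(−1.510) = 0.1310, so at α = 0.1 we fail to reject H₀.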